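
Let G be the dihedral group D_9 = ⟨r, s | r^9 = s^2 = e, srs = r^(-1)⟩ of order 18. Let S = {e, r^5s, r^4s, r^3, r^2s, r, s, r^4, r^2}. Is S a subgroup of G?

No

r^4 ∈ S but its inverse r^5 ∉ S, so S is not a subgroup.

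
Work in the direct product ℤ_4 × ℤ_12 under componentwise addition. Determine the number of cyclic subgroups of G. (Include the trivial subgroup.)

20

Group the elements of G by the cyclic subgroup they generate; each cyclic subgroup of order d accounts for φ(d) elements.
Cyclic subgroups by order — order 1: 1; order 2: 3; order 3: 1; order 4: 6; order 6: 3; order 12: 6.
Total: 20.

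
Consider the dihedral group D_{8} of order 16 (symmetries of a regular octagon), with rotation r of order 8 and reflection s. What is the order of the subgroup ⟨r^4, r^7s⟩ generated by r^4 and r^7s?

4

|⟨r^4⟩| = 2 and |⟨r^7s⟩| = 2, so |H| is a multiple of lcm(2, 2) = 2 and divides |G| = 16.
Closing under the operation: H = {e, r^4, r^3s, r^7s}, so |H| = 4.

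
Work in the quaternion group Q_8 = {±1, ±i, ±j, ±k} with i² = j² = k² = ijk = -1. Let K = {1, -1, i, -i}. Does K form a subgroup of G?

Yes

|K| = 4 divides |G| = 8, consistent with Lagrange.
K contains the identity, every element's inverse is in K, and K is closed under ·: it is a subgroup.
In fact K = ⟨-i⟩.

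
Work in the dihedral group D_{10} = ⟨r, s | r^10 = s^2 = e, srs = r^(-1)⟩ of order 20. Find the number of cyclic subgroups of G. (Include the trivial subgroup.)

Group the elements of G by the cyclic subgroup they generate; each cyclic subgroup of order d accounts for φ(d) elements.
Cyclic subgroups by order — order 1: 1; order 2: 11; order 5: 1; order 10: 1.
Total: 14.

14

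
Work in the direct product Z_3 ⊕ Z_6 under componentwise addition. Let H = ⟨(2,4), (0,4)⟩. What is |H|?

|⟨(2,4)⟩| = 3 and |⟨(0,4)⟩| = 3, so |H| is a multiple of lcm(3, 3) = 3 and divides |G| = 18.
Closing under the operation: H = {(0,0), (0,2), (0,4), (1,0), (1,2), (1,4), (2,0), (2,2), (2,4)}, so |H| = 9.

9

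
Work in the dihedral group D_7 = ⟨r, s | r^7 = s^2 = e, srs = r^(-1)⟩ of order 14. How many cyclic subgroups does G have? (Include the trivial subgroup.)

9

Each element a generates a cyclic subgroup ⟨a⟩; distinct elements may generate the same one (a cyclic group of order d has φ(d) generators).
Cyclic subgroups by order — order 1: 1; order 2: 7; order 7: 1.
Total: 9.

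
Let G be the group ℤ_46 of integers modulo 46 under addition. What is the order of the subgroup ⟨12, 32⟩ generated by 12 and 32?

23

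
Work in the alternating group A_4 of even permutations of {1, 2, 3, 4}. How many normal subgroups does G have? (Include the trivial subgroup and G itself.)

G has 10 subgroups. Checking conjugation-invariance by order — order 1: 1/1 normal; order 2: 0/3 normal; order 3: 0/4 normal; order 4: 1/1 normal; order 12: 1/1 normal.
Total normal subgroups: 3.

3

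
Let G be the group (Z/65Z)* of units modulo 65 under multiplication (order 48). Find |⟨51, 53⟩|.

|⟨51⟩| = 2 and |⟨53⟩| = 4, so |H| is a multiple of lcm(2, 4) = 4 and divides |G| = 48.
Closing under the operation: H = {1, 12, 14, 27, 38, 51, 53, 64}, so |H| = 8.

8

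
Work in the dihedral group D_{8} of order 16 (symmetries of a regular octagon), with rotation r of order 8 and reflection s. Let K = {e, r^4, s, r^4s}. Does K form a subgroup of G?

|K| = 4 divides |G| = 16, consistent with Lagrange.
K contains the identity, every element's inverse is in K, and K is closed under ·: it is a subgroup.

Yes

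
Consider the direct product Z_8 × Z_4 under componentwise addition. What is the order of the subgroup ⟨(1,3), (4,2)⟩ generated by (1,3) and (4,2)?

16

|⟨(1,3)⟩| = 8 and |⟨(4,2)⟩| = 2, so |H| is a multiple of lcm(8, 2) = 8 and divides |G| = 32.
Closing under the operation: H = {(0,0), (0,2), (1,1), (1,3), (2,0), (2,2), (3,1), (3,3), (4,0), (4,2), (5,1), (5,3), (6,0), (6,2), (7,1), (7,3)}, so |H| = 16.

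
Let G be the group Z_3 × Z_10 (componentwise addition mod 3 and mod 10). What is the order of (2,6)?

The order of (2,6) in Z_3 × Z_10 is lcm(ord(2) in Z_3, ord(6) in Z_10).
ord(2) = 3 and ord(6) = 5, so |⟨(2,6)⟩| = lcm(3, 5) = 15.

15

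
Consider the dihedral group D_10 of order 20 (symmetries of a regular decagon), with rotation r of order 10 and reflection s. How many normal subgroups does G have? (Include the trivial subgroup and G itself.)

7

G has 22 subgroups. Checking conjugation-invariance by order — order 1: 1/1 normal; order 2: 1/11 normal; order 4: 0/5 normal; order 5: 1/1 normal; order 10: 3/3 normal; order 20: 1/1 normal.
Total normal subgroups: 7.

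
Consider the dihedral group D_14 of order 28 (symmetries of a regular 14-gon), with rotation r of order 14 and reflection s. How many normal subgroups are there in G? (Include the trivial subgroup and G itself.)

7

G has 28 subgroups. Checking conjugation-invariance by order — order 1: 1/1 normal; order 2: 1/15 normal; order 4: 0/7 normal; order 7: 1/1 normal; order 14: 3/3 normal; order 28: 1/1 normal.
Total normal subgroups: 7.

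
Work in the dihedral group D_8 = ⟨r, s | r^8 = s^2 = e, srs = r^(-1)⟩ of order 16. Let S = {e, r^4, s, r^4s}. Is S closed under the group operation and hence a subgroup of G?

|S| = 4 divides |G| = 16, consistent with Lagrange.
S contains the identity, every element's inverse is in S, and S is closed under ·: it is a subgroup.

Yes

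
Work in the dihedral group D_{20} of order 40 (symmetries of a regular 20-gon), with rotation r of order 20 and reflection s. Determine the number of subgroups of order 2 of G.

|G| = 40 and 2 | 40, so subgroups of order 2 are possible by Lagrange.
The subgroups of order 2 are: {e, r^10}; {e, r^10s}; {e, r^11s}; {e, r^12s}; … (21 in all).
So G has 21 subgroups of order 2.

21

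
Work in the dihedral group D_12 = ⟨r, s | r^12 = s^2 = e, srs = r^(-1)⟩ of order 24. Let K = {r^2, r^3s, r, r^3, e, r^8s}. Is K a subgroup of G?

r ∈ K but its inverse r^11 ∉ K, so K is not a subgroup.

No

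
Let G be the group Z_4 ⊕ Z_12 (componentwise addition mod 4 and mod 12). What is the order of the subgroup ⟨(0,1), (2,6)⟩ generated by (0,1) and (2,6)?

|⟨(0,1)⟩| = 12 and |⟨(2,6)⟩| = 2, so |H| is a multiple of lcm(12, 2) = 12 and divides |G| = 48.
Closing under the operation: H = {(0,0), (0,1), (0,2), (0,3), (0,4), (0,5), (0,6), (0,7), (0,8), (0,9), (0,10), (0,11), (2,0), (2,1), (2,2), (2,3), (2,4), (2,5), (2,6), (2,7), (2,8), (2,9), (2,10), (2,11)}, so |H| = 24.

24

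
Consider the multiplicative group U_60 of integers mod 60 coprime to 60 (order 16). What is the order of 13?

Compute successive powers of 13 mod 60: 13, 49, 37, 1; 13^4 ≡ 1 (mod 60).
So |⟨13⟩| = 4.

4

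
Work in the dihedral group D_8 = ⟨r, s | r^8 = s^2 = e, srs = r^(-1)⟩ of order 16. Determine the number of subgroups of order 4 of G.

5

|G| = 16 and 4 | 16, so subgroups of order 4 are possible by Lagrange.
The subgroups of order 4 are: {e, r^2, r^4, r^6}; {e, r^4, r^2s, r^6s}; {e, r^4, r^3s, r^7s}; {e, r^4, s, r^4s}; … (5 in all).
So G has 5 subgroups of order 4.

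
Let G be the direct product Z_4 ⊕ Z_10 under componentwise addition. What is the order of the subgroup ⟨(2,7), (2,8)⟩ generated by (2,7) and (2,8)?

20

|⟨(2,7)⟩| = 10 and |⟨(2,8)⟩| = 10, so |H| is a multiple of lcm(10, 10) = 10 and divides |G| = 40.
Closing under the operation: H = {(0,0), (0,1), (0,2), (0,3), (0,4), (0,5), (0,6), (0,7), (0,8), (0,9), (2,0), (2,1), (2,2), (2,3), (2,4), (2,5), (2,6), (2,7), (2,8), (2,9)}, so |H| = 20.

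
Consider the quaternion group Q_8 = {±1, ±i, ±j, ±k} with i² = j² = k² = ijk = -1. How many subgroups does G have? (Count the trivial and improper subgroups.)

|G| = 8, so by Lagrange every subgroup order divides 8. Divisors: 1, 2, 4, 8.
Subgroups by order — order 1: 1; order 2: 1; order 4: 3; order 8: 1.
Total: 1 + 1 + 3 + 1 = 6.

6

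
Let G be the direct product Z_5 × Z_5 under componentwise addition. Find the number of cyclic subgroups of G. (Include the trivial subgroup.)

7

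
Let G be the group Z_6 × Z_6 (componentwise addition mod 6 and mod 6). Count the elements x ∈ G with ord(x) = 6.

24

An element (a,b) has order lcm(ord(a), ord(b)); count pairs with lcm equal to 6.
Enumerating gives 24 such elements.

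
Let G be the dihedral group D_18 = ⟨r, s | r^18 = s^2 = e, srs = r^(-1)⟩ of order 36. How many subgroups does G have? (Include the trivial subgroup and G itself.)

|G| = 36, so by Lagrange every subgroup order divides 36. Divisors: 1, 2, 3, 4, 6, 9, 12, 18, 36.
Subgroups by order — order 1: 1; order 2: 19; order 3: 1; order 4: 9; order 6: 7; order 9: 1; order 12: 3; order 18: 3; order 36: 1.
Total: 1 + 19 + 1 + 9 + 7 + 1 + 3 + 3 + 1 = 45.

45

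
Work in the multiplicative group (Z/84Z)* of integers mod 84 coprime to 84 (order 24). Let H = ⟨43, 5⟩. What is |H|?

12

|⟨43⟩| = 2 and |⟨5⟩| = 6, so |H| is a multiple of lcm(2, 6) = 6 and divides |G| = 24.
Closing under the operation: H = {1, 5, 17, 25, 37, 41, 43, 47, 59, 67, 79, 83}, so |H| = 12.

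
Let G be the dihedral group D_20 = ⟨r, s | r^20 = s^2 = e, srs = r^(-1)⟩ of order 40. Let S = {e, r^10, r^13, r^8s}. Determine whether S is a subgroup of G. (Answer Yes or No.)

No

r^13 ∈ S but its inverse r^7 ∉ S, so S is not a subgroup.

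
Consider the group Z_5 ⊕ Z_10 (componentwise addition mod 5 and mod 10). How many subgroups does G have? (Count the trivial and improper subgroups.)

16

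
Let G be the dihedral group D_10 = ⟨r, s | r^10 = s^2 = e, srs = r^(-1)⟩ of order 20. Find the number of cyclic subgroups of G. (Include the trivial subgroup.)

A cyclic subgroup of order d is generated by each of its φ(d) elements of order d, so the cyclic subgroups of order d number (#elements of order d)/φ(d).
Cyclic subgroups by order — order 1: 1; order 2: 11; order 5: 1; order 10: 1.
Total: 14.

14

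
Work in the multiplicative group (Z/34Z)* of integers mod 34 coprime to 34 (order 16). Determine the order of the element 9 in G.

Compute successive powers of 9 mod 34: 9, 13, 15, 33, 25, 21, 19, 1; 9^8 ≡ 1 (mod 34).
So |⟨9⟩| = 8.

8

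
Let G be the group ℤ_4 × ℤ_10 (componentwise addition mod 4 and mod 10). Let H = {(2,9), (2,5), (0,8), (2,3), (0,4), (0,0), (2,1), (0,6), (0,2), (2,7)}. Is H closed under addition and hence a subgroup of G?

|H| = 10 divides |G| = 40, consistent with Lagrange.
H contains the identity, every element's inverse is in H, and H is closed under +: it is a subgroup.
In fact H = ⟨(2,1)⟩.

Yes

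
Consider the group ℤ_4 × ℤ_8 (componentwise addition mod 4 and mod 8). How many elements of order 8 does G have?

16

An element (a,b) has order lcm(ord(a), ord(b)); count pairs with lcm equal to 8.
Enumerating gives 16 such elements.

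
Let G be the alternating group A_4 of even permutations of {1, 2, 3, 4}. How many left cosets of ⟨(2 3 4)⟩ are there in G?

|⟨(2 3 4)⟩| = 3 and |G| = 12.
By Lagrange, [G : H] = |G|/|H| = 12/3 = 4.

4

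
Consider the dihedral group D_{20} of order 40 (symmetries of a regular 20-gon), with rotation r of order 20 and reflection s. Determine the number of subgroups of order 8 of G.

|G| = 40 and 8 | 40, so subgroups of order 8 are possible by Lagrange.
The subgroups of order 8 are: {e, r^5, r^10, r^15, s, r^5s, r^10s, r^15s}; {e, r^5, r^10, r^15, rs, r^6s, r^11s, r^16s}; {e, r^5, r^10, r^15, r^2s, r^7s, r^12s, r^17s}; {e, r^5, r^10, r^15, r^3s, r^8s, r^13s, r^18s}; … (5 in all).
So G has 5 subgroups of order 8.

5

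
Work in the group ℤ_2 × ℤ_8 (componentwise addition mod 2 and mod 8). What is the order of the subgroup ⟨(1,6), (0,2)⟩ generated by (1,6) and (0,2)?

8

|⟨(1,6)⟩| = 4 and |⟨(0,2)⟩| = 4, so |H| is a multiple of lcm(4, 4) = 4 and divides |G| = 16.
Closing under the operation: H = {(0,0), (0,2), (0,4), (0,6), (1,0), (1,2), (1,4), (1,6)}, so |H| = 8.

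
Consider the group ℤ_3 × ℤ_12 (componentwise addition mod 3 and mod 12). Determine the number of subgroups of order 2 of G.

1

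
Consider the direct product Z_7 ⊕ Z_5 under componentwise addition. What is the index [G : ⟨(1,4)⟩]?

|⟨(1,4)⟩| = 35 and |G| = 35.
By Lagrange, [G : H] = |G|/|H| = 35/35 = 1.

1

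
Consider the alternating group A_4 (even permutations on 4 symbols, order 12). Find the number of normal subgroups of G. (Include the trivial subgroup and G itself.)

G has 10 subgroups. Checking conjugation-invariance by order — order 1: 1/1 normal; order 2: 0/3 normal; order 3: 0/4 normal; order 4: 1/1 normal; order 12: 1/1 normal.
Total normal subgroups: 3.

3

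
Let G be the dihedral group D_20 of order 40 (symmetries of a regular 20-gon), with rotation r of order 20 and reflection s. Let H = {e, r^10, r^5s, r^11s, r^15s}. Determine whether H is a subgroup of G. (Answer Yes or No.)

Closure fails: r^11s · r^10 = rs ∉ H. So H is not a subgroup.

No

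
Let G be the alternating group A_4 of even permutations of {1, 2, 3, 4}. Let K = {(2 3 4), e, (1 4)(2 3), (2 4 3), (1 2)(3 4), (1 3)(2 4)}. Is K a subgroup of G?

No

Closure fails: (2 4 3) ∘ (1 2)(3 4) = (1 4 2) ∉ K. So K is not a subgroup.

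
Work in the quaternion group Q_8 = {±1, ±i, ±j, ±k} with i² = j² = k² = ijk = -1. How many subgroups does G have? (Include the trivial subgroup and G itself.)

|G| = 8, so by Lagrange every subgroup order divides 8. Divisors: 1, 2, 4, 8.
Subgroups by order — order 1: 1; order 2: 1; order 4: 3; order 8: 1.
Total: 1 + 1 + 3 + 1 = 6.

6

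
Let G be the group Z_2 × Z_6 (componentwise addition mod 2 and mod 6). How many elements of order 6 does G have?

6

An element (a,b) has order lcm(ord(a), ord(b)); count pairs with lcm equal to 6.
Enumerating gives 6 such elements.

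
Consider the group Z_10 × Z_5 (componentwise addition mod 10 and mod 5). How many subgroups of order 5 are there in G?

6

|G| = 50 and 5 | 50, so subgroups of order 5 are possible by Lagrange.
The subgroups of order 5 are: {(0,0), (0,1), (0,2), (0,3), (0,4)}; {(0,0), (2,0), (4,0), (6,0), (8,0)}; {(0,0), (2,1), (4,2), (6,3), (8,4)}; {(0,0), (2,2), (4,4), (6,1), (8,3)}; … (6 in all).
So G has 6 subgroups of order 5.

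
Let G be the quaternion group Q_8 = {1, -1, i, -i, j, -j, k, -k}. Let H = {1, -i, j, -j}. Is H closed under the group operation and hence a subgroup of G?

-i ∈ H but its inverse i ∉ H, so H is not a subgroup.

No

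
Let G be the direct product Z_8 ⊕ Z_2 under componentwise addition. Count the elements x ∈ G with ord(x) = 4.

An element (a,b) has order lcm(ord(a), ord(b)); count pairs with lcm equal to 4.
Enumerating gives 4 such elements.

4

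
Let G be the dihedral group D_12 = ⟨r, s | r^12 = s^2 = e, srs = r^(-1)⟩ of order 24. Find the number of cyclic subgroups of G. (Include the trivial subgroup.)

Each element a generates a cyclic subgroup ⟨a⟩; distinct elements may generate the same one (a cyclic group of order d has φ(d) generators).
Cyclic subgroups by order — order 1: 1; order 2: 13; order 3: 1; order 4: 1; order 6: 1; order 12: 1.
Total: 18.

18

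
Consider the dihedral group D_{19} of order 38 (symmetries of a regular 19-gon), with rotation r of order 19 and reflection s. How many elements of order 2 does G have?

Enumerating element orders in G gives 19 elements of order 2.

19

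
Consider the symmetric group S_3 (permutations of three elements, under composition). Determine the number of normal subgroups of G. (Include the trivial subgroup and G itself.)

3

G has 6 subgroups. Checking conjugation-invariance by order — order 1: 1/1 normal; order 2: 0/3 normal; order 3: 1/1 normal; order 6: 1/1 normal.
Total normal subgroups: 3.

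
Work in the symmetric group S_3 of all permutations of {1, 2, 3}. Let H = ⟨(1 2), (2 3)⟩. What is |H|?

6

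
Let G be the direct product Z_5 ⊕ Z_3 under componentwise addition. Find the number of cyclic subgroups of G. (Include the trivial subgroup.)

A cyclic subgroup of order d is generated by each of its φ(d) elements of order d, so the cyclic subgroups of order d number (#elements of order d)/φ(d).
Cyclic subgroups by order — order 1: 1; order 3: 1; order 5: 1; order 15: 1.
Total: 4.

4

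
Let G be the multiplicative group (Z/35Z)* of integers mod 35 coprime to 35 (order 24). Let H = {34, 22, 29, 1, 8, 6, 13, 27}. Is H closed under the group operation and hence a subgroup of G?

Yes

|H| = 8 divides |G| = 24, consistent with Lagrange.
H contains the identity, every element's inverse is in H, and H is closed under ·: it is a subgroup.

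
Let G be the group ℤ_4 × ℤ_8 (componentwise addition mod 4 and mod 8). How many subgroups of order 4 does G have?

7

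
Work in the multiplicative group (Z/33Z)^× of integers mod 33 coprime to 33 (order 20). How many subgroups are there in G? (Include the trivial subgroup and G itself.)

10

|G| = 20, so by Lagrange every subgroup order divides 20. Divisors: 1, 2, 4, 5, 10, 20.
Subgroups by order — order 1: 1; order 2: 3; order 4: 1; order 5: 1; order 10: 3; order 20: 1.
Total: 1 + 3 + 1 + 1 + 3 + 1 = 10.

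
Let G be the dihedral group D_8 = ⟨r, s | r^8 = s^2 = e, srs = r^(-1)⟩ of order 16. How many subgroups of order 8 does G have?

|G| = 16 and 8 | 16, so subgroups of order 8 are possible by Lagrange.
The subgroups of order 8 are: {e, r, r^2, r^3, r^4, r^5, r^6, r^7}; {e, r^2, r^4, r^6, s, r^2s, r^4s, r^6s}; {e, r^2, r^4, r^6, rs, r^3s, r^5s, r^7s}.
So G has 3 subgroups of order 8.

3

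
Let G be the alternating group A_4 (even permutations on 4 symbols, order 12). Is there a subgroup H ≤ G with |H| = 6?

6 | 12, so Lagrange does not rule it out; but checking all subgroups of G, none has order 6.
(A_4 is the standard example that the converse of Lagrange fails.)

No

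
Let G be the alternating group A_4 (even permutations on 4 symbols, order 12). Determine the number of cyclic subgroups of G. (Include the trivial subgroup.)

8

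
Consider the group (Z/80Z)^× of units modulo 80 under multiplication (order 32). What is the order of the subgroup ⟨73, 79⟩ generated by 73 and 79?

8

|⟨73⟩| = 4 and |⟨79⟩| = 2, so |H| is a multiple of lcm(4, 2) = 4 and divides |G| = 32.
Closing under the operation: H = {1, 7, 23, 31, 49, 57, 73, 79}, so |H| = 8.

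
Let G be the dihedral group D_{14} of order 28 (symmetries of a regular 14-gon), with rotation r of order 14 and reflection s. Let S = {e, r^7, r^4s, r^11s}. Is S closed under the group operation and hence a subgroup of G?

|S| = 4 divides |G| = 28, consistent with Lagrange.
S contains the identity, every element's inverse is in S, and S is closed under ·: it is a subgroup.

Yes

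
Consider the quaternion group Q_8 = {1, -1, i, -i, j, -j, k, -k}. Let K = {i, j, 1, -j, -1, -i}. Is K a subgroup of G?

|K| = 6 does not divide |G| = 8, so by Lagrange K is not a subgroup.

No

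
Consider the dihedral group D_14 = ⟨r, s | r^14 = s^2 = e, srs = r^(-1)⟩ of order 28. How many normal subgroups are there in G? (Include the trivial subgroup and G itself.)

7

G has 28 subgroups. Checking conjugation-invariance by order — order 1: 1/1 normal; order 2: 1/15 normal; order 4: 0/7 normal; order 7: 1/1 normal; order 14: 3/3 normal; order 28: 1/1 normal.
Total normal subgroups: 7.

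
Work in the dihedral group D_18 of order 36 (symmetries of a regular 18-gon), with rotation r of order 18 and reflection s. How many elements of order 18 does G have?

6

The elements of order 18 are: r, r^5, r^7, r^11, r^13, r^17.
That's 6.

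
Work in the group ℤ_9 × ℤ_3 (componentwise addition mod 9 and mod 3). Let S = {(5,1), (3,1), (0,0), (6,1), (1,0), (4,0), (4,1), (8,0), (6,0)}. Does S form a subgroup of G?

(4,0) ∈ S but its inverse (5,0) ∉ S, so S is not a subgroup.

No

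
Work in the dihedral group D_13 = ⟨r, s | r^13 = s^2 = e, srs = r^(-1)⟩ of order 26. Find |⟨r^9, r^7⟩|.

13

|⟨r^9⟩| = 13 and |⟨r^7⟩| = 13, so |H| is a multiple of lcm(13, 13) = 13 and divides |G| = 26.
Closing under the operation: H = {e, r, r^2, r^3, r^4, r^5, r^6, r^7, r^8, r^9, r^10, r^11, r^12}, so |H| = 13.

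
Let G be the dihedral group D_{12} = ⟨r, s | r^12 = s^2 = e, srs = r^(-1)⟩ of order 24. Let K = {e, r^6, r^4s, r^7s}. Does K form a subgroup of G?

No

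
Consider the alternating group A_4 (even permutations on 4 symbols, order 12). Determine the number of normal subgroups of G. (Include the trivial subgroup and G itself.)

G has 10 subgroups. Checking conjugation-invariance by order — order 1: 1/1 normal; order 2: 0/3 normal; order 3: 0/4 normal; order 4: 1/1 normal; order 12: 1/1 normal.
Total normal subgroups: 3.

3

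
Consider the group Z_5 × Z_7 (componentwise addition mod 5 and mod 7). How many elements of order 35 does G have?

An element (a,b) has order lcm(ord(a), ord(b)); count pairs with lcm equal to 35.
Enumerating gives 24 such elements.

24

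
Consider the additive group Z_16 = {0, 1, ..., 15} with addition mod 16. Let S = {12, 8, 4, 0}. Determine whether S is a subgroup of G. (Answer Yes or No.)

|S| = 4 divides |G| = 16, consistent with Lagrange.
S contains the identity, every element's inverse is in S, and S is closed under +: it is a subgroup.
In fact S = ⟨4⟩.

Yes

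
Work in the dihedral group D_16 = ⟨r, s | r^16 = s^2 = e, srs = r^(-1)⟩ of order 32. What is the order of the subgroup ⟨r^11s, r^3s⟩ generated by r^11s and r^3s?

4

|⟨r^11s⟩| = 2 and |⟨r^3s⟩| = 2, so |H| is a multiple of lcm(2, 2) = 2 and divides |G| = 32.
Closing under the operation: H = {e, r^8, r^3s, r^11s}, so |H| = 4.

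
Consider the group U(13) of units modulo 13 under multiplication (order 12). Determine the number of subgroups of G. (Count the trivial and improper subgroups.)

6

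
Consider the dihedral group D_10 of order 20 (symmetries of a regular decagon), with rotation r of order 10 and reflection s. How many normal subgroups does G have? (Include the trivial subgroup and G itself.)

7

G has 22 subgroups. Checking conjugation-invariance by order — order 1: 1/1 normal; order 2: 1/11 normal; order 4: 0/5 normal; order 5: 1/1 normal; order 10: 3/3 normal; order 20: 1/1 normal.
Total normal subgroups: 7.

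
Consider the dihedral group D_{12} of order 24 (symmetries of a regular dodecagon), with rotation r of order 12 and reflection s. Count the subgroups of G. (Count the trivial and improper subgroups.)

34

|G| = 24, so by Lagrange every subgroup order divides 24. Divisors: 1, 2, 3, 4, 6, 8, 12, 24.
Subgroups by order — order 1: 1; order 2: 13; order 3: 1; order 4: 7; order 6: 5; order 8: 3; order 12: 3; order 24: 1.
Total: 1 + 13 + 1 + 7 + 5 + 3 + 3 + 1 = 34.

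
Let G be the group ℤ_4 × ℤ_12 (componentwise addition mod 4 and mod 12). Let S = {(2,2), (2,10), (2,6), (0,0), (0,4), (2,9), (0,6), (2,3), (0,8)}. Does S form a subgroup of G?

No

|S| = 9 does not divide |G| = 48, so by Lagrange S is not a subgroup.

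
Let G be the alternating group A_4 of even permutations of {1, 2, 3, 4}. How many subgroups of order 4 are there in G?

|G| = 12 and 4 | 12, so subgroups of order 4 are possible by Lagrange.
The subgroups of order 4 are: {e, (1 2)(3 4), (1 3)(2 4), (1 4)(2 3)}.
So G has 1 subgroup of order 4.

1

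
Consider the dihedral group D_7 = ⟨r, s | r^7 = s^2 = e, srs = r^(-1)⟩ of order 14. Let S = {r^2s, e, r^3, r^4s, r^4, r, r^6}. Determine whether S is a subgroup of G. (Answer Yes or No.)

No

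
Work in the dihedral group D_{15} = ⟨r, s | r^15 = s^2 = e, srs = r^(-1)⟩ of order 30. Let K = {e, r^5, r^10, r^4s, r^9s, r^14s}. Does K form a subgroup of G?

Yes

|K| = 6 divides |G| = 30, consistent with Lagrange.
K contains the identity, every element's inverse is in K, and K is closed under ·: it is a subgroup.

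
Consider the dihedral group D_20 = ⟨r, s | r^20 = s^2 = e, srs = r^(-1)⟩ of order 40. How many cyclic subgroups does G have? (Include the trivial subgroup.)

Each element a generates a cyclic subgroup ⟨a⟩; distinct elements may generate the same one (a cyclic group of order d has φ(d) generators).
Cyclic subgroups by order — order 1: 1; order 2: 21; order 4: 1; order 5: 1; order 10: 1; order 20: 1.
Total: 26.

26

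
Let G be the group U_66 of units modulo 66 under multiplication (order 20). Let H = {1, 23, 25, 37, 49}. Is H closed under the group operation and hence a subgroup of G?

No

49 ∈ H but its inverse 31 ∉ H, so H is not a subgroup.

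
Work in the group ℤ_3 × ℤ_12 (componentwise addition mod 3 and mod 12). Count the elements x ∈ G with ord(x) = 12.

An element (a,b) has order lcm(ord(a), ord(b)); count pairs with lcm equal to 12.
Enumerating gives 16 such elements.

16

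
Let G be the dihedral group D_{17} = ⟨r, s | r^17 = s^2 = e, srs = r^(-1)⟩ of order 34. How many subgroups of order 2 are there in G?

17

|G| = 34 and 2 | 34, so subgroups of order 2 are possible by Lagrange.
The subgroups of order 2 are: {e, r^10s}; {e, r^11s}; {e, r^12s}; {e, r^13s}; … (17 in all).
So G has 17 subgroups of order 2.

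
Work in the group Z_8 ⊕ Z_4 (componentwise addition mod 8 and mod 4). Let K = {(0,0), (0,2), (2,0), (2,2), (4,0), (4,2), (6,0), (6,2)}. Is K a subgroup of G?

Yes

|K| = 8 divides |G| = 32, consistent with Lagrange.
K contains the identity, every element's inverse is in K, and K is closed under +: it is a subgroup.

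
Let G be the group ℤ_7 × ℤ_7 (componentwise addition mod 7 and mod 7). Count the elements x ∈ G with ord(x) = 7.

48

An element (a,b) has order lcm(ord(a), ord(b)); count pairs with lcm equal to 7.
Enumerating gives 48 such elements.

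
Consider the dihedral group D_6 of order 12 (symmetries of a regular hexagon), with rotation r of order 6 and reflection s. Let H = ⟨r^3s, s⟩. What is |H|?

4

|⟨r^3s⟩| = 2 and |⟨s⟩| = 2, so |H| is a multiple of lcm(2, 2) = 2 and divides |G| = 12.
Closing under the operation: H = {e, r^3, s, r^3s}, so |H| = 4.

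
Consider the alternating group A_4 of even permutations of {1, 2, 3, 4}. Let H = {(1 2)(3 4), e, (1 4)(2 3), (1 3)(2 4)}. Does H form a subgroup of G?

Yes

|H| = 4 divides |G| = 12, consistent with Lagrange.
H contains the identity, every element's inverse is in H, and H is closed under ∘: it is a subgroup.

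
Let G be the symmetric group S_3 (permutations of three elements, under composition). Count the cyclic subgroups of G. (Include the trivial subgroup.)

5

A cyclic subgroup of order d is generated by each of its φ(d) elements of order d, so the cyclic subgroups of order d number (#elements of order d)/φ(d).
Cyclic subgroups by order — order 1: 1; order 2: 3; order 3: 1.
Total: 5.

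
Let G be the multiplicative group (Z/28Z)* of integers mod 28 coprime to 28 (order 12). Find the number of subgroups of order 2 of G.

|G| = 12 and 2 | 12, so subgroups of order 2 are possible by Lagrange.
The subgroups of order 2 are: {1, 13}; {1, 15}; {1, 27}.
So G has 3 subgroups of order 2.

3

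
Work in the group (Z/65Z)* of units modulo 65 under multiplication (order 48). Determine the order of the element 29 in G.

6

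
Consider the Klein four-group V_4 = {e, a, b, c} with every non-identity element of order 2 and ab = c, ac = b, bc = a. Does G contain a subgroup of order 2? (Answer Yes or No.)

Yes

2 | 4. A subgroup of order 2 is {e, a}.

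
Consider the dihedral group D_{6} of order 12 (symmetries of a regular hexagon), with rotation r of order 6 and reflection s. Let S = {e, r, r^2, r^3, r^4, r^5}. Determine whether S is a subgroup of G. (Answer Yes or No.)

Yes

|S| = 6 divides |G| = 12, consistent with Lagrange.
S contains the identity, every element's inverse is in S, and S is closed under ·: it is a subgroup.
In fact S = ⟨r^5⟩.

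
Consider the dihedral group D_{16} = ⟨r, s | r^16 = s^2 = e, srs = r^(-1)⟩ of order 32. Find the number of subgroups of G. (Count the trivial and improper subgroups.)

|G| = 32, so by Lagrange every subgroup order divides 32. Divisors: 1, 2, 4, 8, 16, 32.
Subgroups by order — order 1: 1; order 2: 17; order 4: 9; order 8: 5; order 16: 3; order 32: 1.
Total: 1 + 17 + 9 + 5 + 3 + 1 = 36.

36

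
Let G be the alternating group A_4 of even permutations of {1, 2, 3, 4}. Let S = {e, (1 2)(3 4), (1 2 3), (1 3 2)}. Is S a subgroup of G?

No

Closure fails: (1 3 2) ∘ (1 2)(3 4) = (2 3 4) ∉ S. So S is not a subgroup.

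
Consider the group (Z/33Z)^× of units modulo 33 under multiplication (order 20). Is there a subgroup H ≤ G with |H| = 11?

No

11 does not divide |G| = 20, so by Lagrange no subgroup of order 11 exists.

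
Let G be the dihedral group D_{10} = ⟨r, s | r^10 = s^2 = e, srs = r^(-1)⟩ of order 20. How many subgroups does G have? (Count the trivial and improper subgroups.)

|G| = 20, so by Lagrange every subgroup order divides 20. Divisors: 1, 2, 4, 5, 10, 20.
Subgroups by order — order 1: 1; order 2: 11; order 4: 5; order 5: 1; order 10: 3; order 20: 1.
Total: 1 + 11 + 5 + 1 + 3 + 1 = 22.

22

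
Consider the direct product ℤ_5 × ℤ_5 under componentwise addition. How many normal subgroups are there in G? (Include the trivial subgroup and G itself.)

8

G is abelian, so every subgroup is normal.
G has 8 subgroups in total, hence 8 normal subgroups.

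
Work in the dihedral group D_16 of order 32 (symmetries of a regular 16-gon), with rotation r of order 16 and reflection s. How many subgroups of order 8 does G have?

|G| = 32 and 8 | 32, so subgroups of order 8 are possible by Lagrange.
The subgroups of order 8 are: {e, r^2, r^4, r^6, r^8, r^10, r^12, r^14}; {e, r^4, r^8, r^12, r^2s, r^6s, r^10s, r^14s}; {e, r^4, r^8, r^12, r^3s, r^7s, r^11s, r^15s}; {e, r^4, r^8, r^12, s, r^4s, r^8s, r^12s}; … (5 in all).
So G has 5 subgroups of order 8.

5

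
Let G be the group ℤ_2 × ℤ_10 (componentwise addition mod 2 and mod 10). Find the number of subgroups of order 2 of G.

3

|G| = 20 and 2 | 20, so subgroups of order 2 are possible by Lagrange.
The subgroups of order 2 are: {(0,0), (0,5)}; {(0,0), (1,0)}; {(0,0), (1,5)}.
So G has 3 subgroups of order 2.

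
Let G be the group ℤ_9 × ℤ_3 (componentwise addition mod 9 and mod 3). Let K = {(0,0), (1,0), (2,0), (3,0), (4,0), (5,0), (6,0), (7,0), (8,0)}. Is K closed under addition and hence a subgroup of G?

Yes

|K| = 9 divides |G| = 27, consistent with Lagrange.
K contains the identity, every element's inverse is in K, and K is closed under +: it is a subgroup.
In fact K = ⟨(4,0)⟩.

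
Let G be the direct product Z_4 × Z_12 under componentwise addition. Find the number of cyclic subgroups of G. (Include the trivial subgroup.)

20

Group the elements of G by the cyclic subgroup they generate; each cyclic subgroup of order d accounts for φ(d) elements.
Cyclic subgroups by order — order 1: 1; order 2: 3; order 3: 1; order 4: 6; order 6: 3; order 12: 6.
Total: 20.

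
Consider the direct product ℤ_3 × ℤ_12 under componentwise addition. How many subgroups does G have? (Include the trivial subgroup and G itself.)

18

|G| = 36, so by Lagrange every subgroup order divides 36. Divisors: 1, 2, 3, 4, 6, 9, 12, 18, 36.
Subgroups by order — order 1: 1; order 2: 1; order 3: 4; order 4: 1; order 6: 4; order 9: 1; order 12: 4; order 18: 1; order 36: 1.
Total: 1 + 1 + 4 + 1 + 4 + 1 + 4 + 1 + 1 = 18.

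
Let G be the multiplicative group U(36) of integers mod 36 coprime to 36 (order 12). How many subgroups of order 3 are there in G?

1

|G| = 12 and 3 | 12, so subgroups of order 3 are possible by Lagrange.
The subgroups of order 3 are: {1, 13, 25}.
So G has 1 subgroup of order 3.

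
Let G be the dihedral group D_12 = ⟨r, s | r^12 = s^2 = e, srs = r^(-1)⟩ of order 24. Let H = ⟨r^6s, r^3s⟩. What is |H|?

8

|⟨r^6s⟩| = 2 and |⟨r^3s⟩| = 2, so |H| is a multiple of lcm(2, 2) = 2 and divides |G| = 24.
Closing under the operation: H = {e, r^3, r^6, r^9, s, r^3s, r^6s, r^9s}, so |H| = 8.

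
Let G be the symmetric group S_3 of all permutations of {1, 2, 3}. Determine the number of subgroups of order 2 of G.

|G| = 6 and 2 | 6, so subgroups of order 2 are possible by Lagrange.
The subgroups of order 2 are: {e, (1 2)}; {e, (1 3)}; {e, (2 3)}.
So G has 3 subgroups of order 2.

3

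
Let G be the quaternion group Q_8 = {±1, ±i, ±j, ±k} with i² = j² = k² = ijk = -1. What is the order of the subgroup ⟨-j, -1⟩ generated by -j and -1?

|⟨-j⟩| = 4 and |⟨-1⟩| = 2, so |H| is a multiple of lcm(4, 2) = 4 and divides |G| = 8.
Closing under the operation: H = {1, -1, j, -j}, so |H| = 4.

4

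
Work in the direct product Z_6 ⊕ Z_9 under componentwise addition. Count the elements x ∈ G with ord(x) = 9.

An element (a,b) has order lcm(ord(a), ord(b)); count pairs with lcm equal to 9.
Enumerating gives 18 such elements.

18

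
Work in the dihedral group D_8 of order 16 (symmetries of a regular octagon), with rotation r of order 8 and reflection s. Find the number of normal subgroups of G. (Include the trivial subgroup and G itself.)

7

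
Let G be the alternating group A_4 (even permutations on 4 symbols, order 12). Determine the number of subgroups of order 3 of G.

|G| = 12 and 3 | 12, so subgroups of order 3 are possible by Lagrange.
The subgroups of order 3 are: {e, (1 2 3), (1 3 2)}; {e, (1 2 4), (1 4 2)}; {e, (1 3 4), (1 4 3)}; {e, (2 3 4), (2 4 3)}.
So G has 4 subgroups of order 3.

4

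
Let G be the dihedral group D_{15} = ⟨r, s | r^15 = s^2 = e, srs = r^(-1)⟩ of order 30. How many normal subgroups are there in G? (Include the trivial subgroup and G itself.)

5

G has 28 subgroups. Checking conjugation-invariance by order — order 1: 1/1 normal; order 2: 0/15 normal; order 3: 1/1 normal; order 5: 1/1 normal; order 6: 0/5 normal; order 10: 0/3 normal; order 15: 1/1 normal; order 30: 1/1 normal.
Total normal subgroups: 5.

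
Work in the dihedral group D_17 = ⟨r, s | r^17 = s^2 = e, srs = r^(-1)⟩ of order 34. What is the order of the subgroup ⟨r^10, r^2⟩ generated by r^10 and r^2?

17

|⟨r^10⟩| = 17 and |⟨r^2⟩| = 17, so |H| is a multiple of lcm(17, 17) = 17 and divides |G| = 34.
Closing under the operation: H = {e, r, r^2, r^3, r^4, r^5, r^6, r^7, r^8, r^9, r^10, r^11, r^12, r^13, r^14, r^15, r^16}, so |H| = 17.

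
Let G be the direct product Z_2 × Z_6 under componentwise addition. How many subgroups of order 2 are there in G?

|G| = 12 and 2 | 12, so subgroups of order 2 are possible by Lagrange.
The subgroups of order 2 are: {(0,0), (0,3)}; {(0,0), (1,0)}; {(0,0), (1,3)}.
So G has 3 subgroups of order 2.

3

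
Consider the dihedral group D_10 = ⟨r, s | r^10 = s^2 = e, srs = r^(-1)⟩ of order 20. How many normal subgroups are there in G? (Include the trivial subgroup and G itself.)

7

G has 22 subgroups. Checking conjugation-invariance by order — order 1: 1/1 normal; order 2: 1/11 normal; order 4: 0/5 normal; order 5: 1/1 normal; order 10: 3/3 normal; order 20: 1/1 normal.
Total normal subgroups: 7.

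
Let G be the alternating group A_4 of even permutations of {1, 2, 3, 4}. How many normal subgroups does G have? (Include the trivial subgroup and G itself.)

3

G has 10 subgroups. Checking conjugation-invariance by order — order 1: 1/1 normal; order 2: 0/3 normal; order 3: 0/4 normal; order 4: 1/1 normal; order 12: 1/1 normal.
Total normal subgroups: 3.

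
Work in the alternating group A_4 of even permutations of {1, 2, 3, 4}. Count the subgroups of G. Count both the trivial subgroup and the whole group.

10

|G| = 12, so by Lagrange every subgroup order divides 12. Divisors: 1, 2, 3, 4, 6, 12.
Subgroups by order — order 1: 1; order 2: 3; order 3: 4; order 4: 1; order 6: 0; order 12: 1.
Total: 1 + 3 + 4 + 1 + 0 + 1 = 10.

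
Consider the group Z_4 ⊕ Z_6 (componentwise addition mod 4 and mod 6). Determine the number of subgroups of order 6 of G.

|G| = 24 and 6 | 24, so subgroups of order 6 are possible by Lagrange.
The subgroups of order 6 are: {(0,0), (0,1), (0,2), (0,3), (0,4), (0,5)}; {(0,0), (0,2), (0,4), (2,0), (2,2), (2,4)}; {(0,0), (0,2), (0,4), (2,1), (2,3), (2,5)}.
So G has 3 subgroups of order 6.

3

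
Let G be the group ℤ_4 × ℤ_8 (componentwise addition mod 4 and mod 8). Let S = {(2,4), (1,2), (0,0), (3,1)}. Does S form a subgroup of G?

No

(1,2) ∈ S but its inverse (3,6) ∉ S, so S is not a subgroup.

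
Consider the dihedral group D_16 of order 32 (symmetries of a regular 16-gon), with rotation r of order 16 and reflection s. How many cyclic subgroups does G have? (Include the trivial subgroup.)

21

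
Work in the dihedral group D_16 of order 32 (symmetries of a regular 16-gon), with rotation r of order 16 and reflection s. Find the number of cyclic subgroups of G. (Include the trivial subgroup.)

Each element a generates a cyclic subgroup ⟨a⟩; distinct elements may generate the same one (a cyclic group of order d has φ(d) generators).
Cyclic subgroups by order — order 1: 1; order 2: 17; order 4: 1; order 8: 1; order 16: 1.
Total: 21.

21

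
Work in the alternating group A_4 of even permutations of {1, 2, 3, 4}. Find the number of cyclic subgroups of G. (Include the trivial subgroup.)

8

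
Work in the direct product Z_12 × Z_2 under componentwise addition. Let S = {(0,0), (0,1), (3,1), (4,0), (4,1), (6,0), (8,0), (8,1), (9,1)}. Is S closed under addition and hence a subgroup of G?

No

|S| = 9 does not divide |G| = 24, so by Lagrange S is not a subgroup.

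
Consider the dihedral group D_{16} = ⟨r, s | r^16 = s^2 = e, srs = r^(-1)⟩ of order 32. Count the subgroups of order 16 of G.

3

|G| = 32 and 16 | 32, so subgroups of order 16 are possible by Lagrange.
The subgroups of order 16 are: {e, r, r^2, r^3, r^4, r^5, r^6, r^7, r^8, r^9, r^10, r^11, r^12, r^13, r^14, r^15}; {e, r^2, r^4, r^6, r^8, r^10, r^12, r^14, s, r^2s, r^4s, r^6s, r^8s, r^10s, r^12s, r^14s}; {e, r^2, r^4, r^6, r^8, r^10, r^12, r^14, rs, r^3s, r^5s, r^7s, r^9s, r^11s, r^13s, r^15s}.
So G has 3 subgroups of order 16.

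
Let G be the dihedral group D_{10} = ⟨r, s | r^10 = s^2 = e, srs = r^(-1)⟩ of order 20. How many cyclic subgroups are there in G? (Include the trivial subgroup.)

Each element a generates a cyclic subgroup ⟨a⟩; distinct elements may generate the same one (a cyclic group of order d has φ(d) generators).
Cyclic subgroups by order — order 1: 1; order 2: 11; order 5: 1; order 10: 1.
Total: 14.

14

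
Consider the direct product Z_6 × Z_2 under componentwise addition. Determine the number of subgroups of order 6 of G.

|G| = 12 and 6 | 12, so subgroups of order 6 are possible by Lagrange.
The subgroups of order 6 are: {(0,0), (0,1), (2,0), (2,1), (4,0), (4,1)}; {(0,0), (1,0), (2,0), (3,0), (4,0), (5,0)}; {(0,0), (1,1), (2,0), (3,1), (4,0), (5,1)}.
So G has 3 subgroups of order 6.

3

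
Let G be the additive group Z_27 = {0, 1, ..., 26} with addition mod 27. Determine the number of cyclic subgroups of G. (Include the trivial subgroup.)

4

Each element a generates a cyclic subgroup ⟨a⟩; distinct elements may generate the same one (a cyclic group of order d has φ(d) generators).
Cyclic subgroups by order — order 1: 1; order 3: 1; order 9: 1; order 27: 1.
Total: 4.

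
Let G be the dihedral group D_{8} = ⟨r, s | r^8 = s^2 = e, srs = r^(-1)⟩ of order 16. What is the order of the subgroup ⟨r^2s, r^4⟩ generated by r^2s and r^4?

4

|⟨r^2s⟩| = 2 and |⟨r^4⟩| = 2, so |H| is a multiple of lcm(2, 2) = 2 and divides |G| = 16.
Closing under the operation: H = {e, r^4, r^2s, r^6s}, so |H| = 4.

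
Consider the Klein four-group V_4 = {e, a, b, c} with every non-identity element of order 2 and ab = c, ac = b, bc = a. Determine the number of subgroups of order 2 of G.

|G| = 4 and 2 | 4, so subgroups of order 2 are possible by Lagrange.
The subgroups of order 2 are: {e, a}; {e, b}; {e, c}.
So G has 3 subgroups of order 2.

3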